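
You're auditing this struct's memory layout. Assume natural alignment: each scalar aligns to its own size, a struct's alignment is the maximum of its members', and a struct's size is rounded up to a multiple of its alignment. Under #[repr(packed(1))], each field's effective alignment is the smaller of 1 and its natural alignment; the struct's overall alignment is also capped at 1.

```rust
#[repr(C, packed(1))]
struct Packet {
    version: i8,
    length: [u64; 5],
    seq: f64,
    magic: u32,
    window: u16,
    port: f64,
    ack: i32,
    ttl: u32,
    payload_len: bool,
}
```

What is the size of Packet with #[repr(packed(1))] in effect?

72

0..1  version  (1B, 1-aligned)
1..41  length  (40B, 1-aligned)
41..49  seq  (8B, 1-aligned)
49..53  magic  (4B, 1-aligned)
53..55  window  (2B, 1-aligned)
55..63  port  (8B, 1-aligned)
63..67  ack  (4B, 1-aligned)
67..71  ttl  (4B, 1-aligned)
71..72  payload_len  (1B, 1-aligned)
sizeof = 72, alignof = 1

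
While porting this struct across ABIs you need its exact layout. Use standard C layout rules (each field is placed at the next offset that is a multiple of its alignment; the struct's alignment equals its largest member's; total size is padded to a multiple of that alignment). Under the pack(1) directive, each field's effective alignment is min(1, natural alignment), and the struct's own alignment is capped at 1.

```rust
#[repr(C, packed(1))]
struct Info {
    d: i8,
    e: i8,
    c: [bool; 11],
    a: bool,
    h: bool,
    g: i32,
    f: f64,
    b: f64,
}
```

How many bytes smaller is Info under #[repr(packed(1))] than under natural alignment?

5

natural layout:
  0..1  d  (1B, 1-aligned)
  1..2  e  (1B, 1-aligned)
  2..13  c  (11B, 1-aligned)
  13..14  a  (1B, 1-aligned)
  14..15  h  (1B, 1-aligned)
  15..16  -- padding (1B)
  16..20  g  (4B, 4-aligned)
  20..24  -- padding (4B)
  24..32  f  (8B, 8-aligned)
  32..40  b  (8B, 8-aligned)
  sizeof = 40, alignof = 8
packed(1) layout:
  0..1  d  (1B, 1-aligned)
  1..2  e  (1B, 1-aligned)
  2..13  c  (11B, 1-aligned)
  13..14  a  (1B, 1-aligned)
  14..15  h  (1B, 1-aligned)
  15..19  g  (4B, 1-aligned)
  19..27  f  (8B, 1-aligned)
  27..35  b  (8B, 1-aligned)
  sizeof = 35, alignof = 1
40 − 35 = 5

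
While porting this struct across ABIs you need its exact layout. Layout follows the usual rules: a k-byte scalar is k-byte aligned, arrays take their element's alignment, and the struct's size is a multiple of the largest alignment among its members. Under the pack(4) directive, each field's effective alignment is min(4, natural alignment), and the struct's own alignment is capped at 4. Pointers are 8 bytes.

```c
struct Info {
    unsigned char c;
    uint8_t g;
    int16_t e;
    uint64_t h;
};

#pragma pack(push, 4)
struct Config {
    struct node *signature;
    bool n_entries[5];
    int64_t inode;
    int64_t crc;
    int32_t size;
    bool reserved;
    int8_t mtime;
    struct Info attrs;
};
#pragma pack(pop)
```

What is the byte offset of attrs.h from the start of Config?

48

Info: 0..1  c  (1B, 1-aligned); 1..2  g  (1B, 1-aligned); 2..4  e  (2B, 2-aligned); 4..8  -- padding (4B); 8..16  h  (8B, 8-aligned); sizeof = 16, alignof = 8
0..8  signature  (8B, 4-aligned)
8..13  n_entries  (5B, 1-aligned)
13..16  -- padding (3B)
16..24  inode  (8B, 4-aligned)
24..32  crc  (8B, 4-aligned)
32..36  size  (4B, 4-aligned)
36..37  reserved  (1B, 1-aligned)
37..38  mtime  (1B, 1-aligned)
38..40  -- padding (2B)
40..56  attrs  (16B, 4-aligned)
within Info: h at 8
40 + 8 = 48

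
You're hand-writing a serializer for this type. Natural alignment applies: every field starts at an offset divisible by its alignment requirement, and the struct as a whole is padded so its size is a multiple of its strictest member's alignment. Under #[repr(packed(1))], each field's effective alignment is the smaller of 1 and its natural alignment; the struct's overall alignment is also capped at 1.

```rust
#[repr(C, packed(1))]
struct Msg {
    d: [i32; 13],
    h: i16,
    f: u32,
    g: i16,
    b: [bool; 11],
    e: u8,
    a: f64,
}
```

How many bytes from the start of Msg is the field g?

d at 0 (size 52, align 1) → ends 52
h at 52 (size 2, align 1) → ends 54
f at 54 (size 4, align 1) → ends 58
g at 58 (size 2, align 1) → ends 60

58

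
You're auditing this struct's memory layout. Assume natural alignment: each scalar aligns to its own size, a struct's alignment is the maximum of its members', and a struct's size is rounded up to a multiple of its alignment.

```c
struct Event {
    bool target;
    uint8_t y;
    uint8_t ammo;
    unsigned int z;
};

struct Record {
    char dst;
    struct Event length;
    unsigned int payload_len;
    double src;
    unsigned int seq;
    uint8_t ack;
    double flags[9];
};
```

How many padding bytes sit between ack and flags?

3

Event: 0..1  target  (1B, 1-aligned); 1..2  y  (1B, 1-aligned); 2..3  ammo  (1B, 1-aligned); 3..4  -- padding (1B); 4..8  z  (4B, 4-aligned); sizeof = 8, alignof = 4
0..1  dst  (1B, 1-aligned)
1..4  -- padding (3B)
4..12  length  (8B, 4-aligned)
12..16  payload_len  (4B, 4-aligned)
16..24  src  (8B, 8-aligned)
24..28  seq  (4B, 4-aligned)
28..29  ack  (1B, 1-aligned)
29..32  -- padding (3B)
32..104  flags  (72B, 8-aligned)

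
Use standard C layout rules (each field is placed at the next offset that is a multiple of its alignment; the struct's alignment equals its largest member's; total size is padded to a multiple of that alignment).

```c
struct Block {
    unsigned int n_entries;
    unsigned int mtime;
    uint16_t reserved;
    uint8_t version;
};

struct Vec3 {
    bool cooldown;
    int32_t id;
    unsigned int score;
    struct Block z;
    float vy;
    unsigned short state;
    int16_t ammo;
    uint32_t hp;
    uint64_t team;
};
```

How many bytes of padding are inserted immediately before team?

Block: @0: n_entries [4B, align 4] → 4; @4: mtime [4B, align 4] → 8; @8: reserved [2B, align 2] → 10; @10: version [1B, align 1] → 11; +1 tail pad (align 4); size 12, align 4
@0: cooldown [1B, align 1] → 1
+3 pad (align 4)
@4: id [4B, align 4] → 8
@8: score [4B, align 4] → 12
@12: z [12B, align 4] → 24
@24: vy [4B, align 4] → 28
@28: state [2B, align 2] → 30
@30: ammo [2B, align 2] → 32
@32: hp [4B, align 4] → 36
+4 pad (align 8)
@40: team [8B, align 8] → 48

4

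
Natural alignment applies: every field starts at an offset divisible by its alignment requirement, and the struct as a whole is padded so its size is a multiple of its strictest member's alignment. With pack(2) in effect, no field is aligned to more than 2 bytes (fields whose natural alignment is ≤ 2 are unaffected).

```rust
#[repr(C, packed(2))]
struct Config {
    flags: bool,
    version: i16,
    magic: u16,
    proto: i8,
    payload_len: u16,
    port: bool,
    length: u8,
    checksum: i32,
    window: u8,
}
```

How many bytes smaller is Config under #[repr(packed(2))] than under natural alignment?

2

natural layout:
  @0: flags [1B, align 1] → 1
  +1 pad (align 2)
  @2: version [2B, align 2] → 4
  @4: magic [2B, align 2] → 6
  @6: proto [1B, align 1] → 7
  +1 pad (align 2)
  @8: payload_len [2B, align 2] → 10
  @10: port [1B, align 1] → 11
  @11: length [1B, align 1] → 12
  @12: checksum [4B, align 4] → 16
  @16: window [1B, align 1] → 17
  +3 tail pad (align 4)
  size 20, align 4
packed(2) layout:
  @0: flags [1B, align 1] → 1
  +1 pad (align 2)
  @2: version [2B, align 2] → 4
  @4: magic [2B, align 2] → 6
  @6: proto [1B, align 1] → 7
  +1 pad (align 2)
  @8: payload_len [2B, align 2] → 10
  @10: port [1B, align 1] → 11
  @11: length [1B, align 1] → 12
  @12: checksum [4B, align 2] → 16
  @16: window [1B, align 1] → 17
  +1 tail pad (align 2)
  size 18, align 2
20 − 18 = 2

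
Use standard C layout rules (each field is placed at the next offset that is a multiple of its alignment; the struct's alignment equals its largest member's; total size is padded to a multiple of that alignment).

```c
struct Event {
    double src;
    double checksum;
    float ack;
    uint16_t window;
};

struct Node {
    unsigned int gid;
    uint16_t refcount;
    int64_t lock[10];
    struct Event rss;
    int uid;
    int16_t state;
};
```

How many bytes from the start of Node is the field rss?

88

Event: src at 0 (size 8, align 8) → ends 8; checksum at 8 (size 8, align 8) → ends 16; ack at 16 (size 4, align 4) → ends 20; window at 20 (size 2, align 2) → ends 22; tail pad 2 to reach multiple of 8; total 24 bytes, alignment 8
gid at 0 (size 4, align 4) → ends 4
refcount at 4 (size 2, align 2) → ends 6
pad 2 to align 8 for lock
lock at 8 (size 80, align 8) → ends 88
rss at 88 (size 24, align 8) → ends 112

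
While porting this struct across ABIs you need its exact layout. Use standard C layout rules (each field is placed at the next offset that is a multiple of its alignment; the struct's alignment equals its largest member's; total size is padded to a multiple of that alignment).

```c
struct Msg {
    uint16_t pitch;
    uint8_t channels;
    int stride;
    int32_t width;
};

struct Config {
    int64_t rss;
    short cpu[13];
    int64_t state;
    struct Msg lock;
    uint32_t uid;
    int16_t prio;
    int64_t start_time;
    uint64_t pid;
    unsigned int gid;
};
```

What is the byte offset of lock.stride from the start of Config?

Msg: 0..2  pitch  (2B, 2-aligned); 2..3  channels  (1B, 1-aligned); 3..4  -- padding (1B); 4..8  stride  (4B, 4-aligned); 8..12  width  (4B, 4-aligned); sizeof = 12, alignof = 4
0..8  rss  (8B, 8-aligned)
8..34  cpu  (26B, 2-aligned)
34..40  -- padding (6B)
40..48  state  (8B, 8-aligned)
48..60  lock  (12B, 4-aligned)
within Msg: stride at 4
48 + 4 = 52

52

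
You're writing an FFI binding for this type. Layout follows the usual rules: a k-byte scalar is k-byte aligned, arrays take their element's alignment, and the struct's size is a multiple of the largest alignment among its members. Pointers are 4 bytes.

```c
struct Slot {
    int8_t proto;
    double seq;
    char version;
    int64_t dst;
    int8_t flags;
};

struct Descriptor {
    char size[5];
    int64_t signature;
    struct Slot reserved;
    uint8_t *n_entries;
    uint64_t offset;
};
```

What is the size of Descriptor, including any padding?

Slot: @0: proto [1B, align 1] → 1; +7 pad (align 8); @8: seq [8B, align 8] → 16; @16: version [1B, align 1] → 17; +7 pad (align 8); @24: dst [8B, align 8] → 32; @32: flags [1B, align 1] → 33; +7 tail pad (align 8); size 40, align 8
@0: size [5B, align 1] → 5
+3 pad (align 8)
@8: signature [8B, align 8] → 16
@16: reserved [40B, align 8] → 56
@56: n_entries [4B, align 4] → 60
+4 pad (align 8)
@64: offset [8B, align 8] → 72
size 72, align 8

72 bytes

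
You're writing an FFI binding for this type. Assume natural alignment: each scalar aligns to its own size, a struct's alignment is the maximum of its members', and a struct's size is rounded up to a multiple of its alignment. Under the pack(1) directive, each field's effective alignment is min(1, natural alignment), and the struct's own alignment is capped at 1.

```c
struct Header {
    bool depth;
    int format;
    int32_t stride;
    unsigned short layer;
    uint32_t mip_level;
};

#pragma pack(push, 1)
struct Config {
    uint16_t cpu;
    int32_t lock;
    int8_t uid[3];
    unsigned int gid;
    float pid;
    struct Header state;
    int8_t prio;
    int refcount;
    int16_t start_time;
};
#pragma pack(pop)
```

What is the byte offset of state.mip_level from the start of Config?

33

Header: depth at 0 (size 1, align 1) → ends 1; pad 3 to align 4 for format; format at 4 (size 4, align 4) → ends 8; stride at 8 (size 4, align 4) → ends 12; layer at 12 (size 2, align 2) → ends 14; pad 2 to align 4 for mip_level; mip_level at 16 (size 4, align 4) → ends 20; total 20 bytes, alignment 4
cpu at 0 (size 2, align 1) → ends 2
lock at 2 (size 4, align 1) → ends 6
uid at 6 (size 3, align 1) → ends 9
gid at 9 (size 4, align 1) → ends 13
pid at 13 (size 4, align 1) → ends 17
state at 17 (size 20, align 1) → ends 37
within Header: mip_level at 16
17 + 16 = 33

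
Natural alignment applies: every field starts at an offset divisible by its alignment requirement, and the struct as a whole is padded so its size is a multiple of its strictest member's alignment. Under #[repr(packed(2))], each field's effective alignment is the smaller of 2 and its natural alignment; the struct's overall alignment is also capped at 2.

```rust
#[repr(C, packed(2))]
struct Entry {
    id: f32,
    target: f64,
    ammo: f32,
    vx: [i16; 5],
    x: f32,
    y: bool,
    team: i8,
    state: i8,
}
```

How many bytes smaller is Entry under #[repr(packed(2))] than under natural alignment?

6

natural layout:
  @0: id [4B, align 4] → 4
  +4 pad (align 8)
  @8: target [8B, align 8] → 16
  @16: ammo [4B, align 4] → 20
  @20: vx [10B, align 2] → 30
  +2 pad (align 4)
  @32: x [4B, align 4] → 36
  @36: y [1B, align 1] → 37
  @37: team [1B, align 1] → 38
  @38: state [1B, align 1] → 39
  +1 tail pad (align 8)
  size 40, align 8
packed(2) layout:
  @0: id [4B, align 2] → 4
  @4: target [8B, align 2] → 12
  @12: ammo [4B, align 2] → 16
  @16: vx [10B, align 2] → 26
  @26: x [4B, align 2] → 30
  @30: y [1B, align 1] → 31
  @31: team [1B, align 1] → 32
  @32: state [1B, align 1] → 33
  +1 tail pad (align 2)
  size 34, align 2
40 − 34 = 6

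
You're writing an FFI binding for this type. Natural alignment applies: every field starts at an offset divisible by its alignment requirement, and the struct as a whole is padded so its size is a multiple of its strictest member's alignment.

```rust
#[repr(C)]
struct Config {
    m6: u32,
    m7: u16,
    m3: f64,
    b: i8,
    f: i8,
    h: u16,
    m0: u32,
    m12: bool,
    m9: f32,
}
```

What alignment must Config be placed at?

8

member alignments: m6=4, m7=2, m3=8, b=1, f=1, h=2, m0=4, m12=1, m9=4
max = 8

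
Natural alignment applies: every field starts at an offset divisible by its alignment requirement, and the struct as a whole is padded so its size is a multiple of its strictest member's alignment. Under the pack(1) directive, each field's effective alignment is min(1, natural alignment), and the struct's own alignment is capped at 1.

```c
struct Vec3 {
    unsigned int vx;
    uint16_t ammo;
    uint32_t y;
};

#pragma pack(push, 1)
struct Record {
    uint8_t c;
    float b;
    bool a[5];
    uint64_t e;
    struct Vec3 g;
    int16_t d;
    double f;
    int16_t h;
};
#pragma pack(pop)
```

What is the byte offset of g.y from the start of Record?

26

Vec3: 0..4  vx  (4B, 4-aligned); 4..6  ammo  (2B, 2-aligned); 6..8  -- padding (2B); 8..12  y  (4B, 4-aligned); sizeof = 12, alignof = 4
0..1  c  (1B, 1-aligned)
1..5  b  (4B, 1-aligned)
5..10  a  (5B, 1-aligned)
10..18  e  (8B, 1-aligned)
18..30  g  (12B, 1-aligned)
within Vec3: y at 8
18 + 8 = 26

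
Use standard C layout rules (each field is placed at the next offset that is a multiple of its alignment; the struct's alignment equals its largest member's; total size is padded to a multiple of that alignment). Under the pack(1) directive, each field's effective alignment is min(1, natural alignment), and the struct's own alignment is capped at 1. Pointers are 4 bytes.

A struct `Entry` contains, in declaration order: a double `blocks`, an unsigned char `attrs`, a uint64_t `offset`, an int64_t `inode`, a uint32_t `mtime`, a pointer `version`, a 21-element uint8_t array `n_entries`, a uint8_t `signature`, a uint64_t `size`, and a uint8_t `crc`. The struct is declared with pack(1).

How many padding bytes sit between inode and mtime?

blocks at 0 (size 8, align 1) → ends 8
attrs at 8 (size 1, align 1) → ends 9
offset at 9 (size 8, align 1) → ends 17
inode at 17 (size 8, align 1) → ends 25
mtime at 25 (size 4, align 1) → ends 29

0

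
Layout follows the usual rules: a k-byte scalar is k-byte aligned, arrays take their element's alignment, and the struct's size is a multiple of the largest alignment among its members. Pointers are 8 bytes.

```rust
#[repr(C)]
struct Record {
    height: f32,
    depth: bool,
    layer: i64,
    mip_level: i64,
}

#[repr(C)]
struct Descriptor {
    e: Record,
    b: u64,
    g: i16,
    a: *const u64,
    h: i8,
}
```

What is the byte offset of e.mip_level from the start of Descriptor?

16

Record: @0: height [4B, align 4] → 4; @4: depth [1B, align 1] → 5; +3 pad (align 8); @8: layer [8B, align 8] → 16; @16: mip_level [8B, align 8] → 24; size 24, align 8
@0: e [24B, align 8] → 24
within Record: mip_level at 16
0 + 16 = 16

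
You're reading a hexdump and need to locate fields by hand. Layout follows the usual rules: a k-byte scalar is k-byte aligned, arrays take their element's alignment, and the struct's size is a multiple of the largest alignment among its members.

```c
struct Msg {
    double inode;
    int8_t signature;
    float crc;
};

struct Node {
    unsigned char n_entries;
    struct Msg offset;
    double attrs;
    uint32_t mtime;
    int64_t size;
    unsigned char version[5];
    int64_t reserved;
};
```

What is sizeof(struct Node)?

Msg: @0: inode [8B, align 8] → 8; @8: signature [1B, align 1] → 9; +3 pad (align 4); @12: crc [4B, align 4] → 16; size 16, align 8
@0: n_entries [1B, align 1] → 1
+7 pad (align 8)
@8: offset [16B, align 8] → 24
@24: attrs [8B, align 8] → 32
@32: mtime [4B, align 4] → 36
+4 pad (align 8)
@40: size [8B, align 8] → 48
@48: version [5B, align 1] → 53
+3 pad (align 8)
@56: reserved [8B, align 8] → 64
size 64, align 8

64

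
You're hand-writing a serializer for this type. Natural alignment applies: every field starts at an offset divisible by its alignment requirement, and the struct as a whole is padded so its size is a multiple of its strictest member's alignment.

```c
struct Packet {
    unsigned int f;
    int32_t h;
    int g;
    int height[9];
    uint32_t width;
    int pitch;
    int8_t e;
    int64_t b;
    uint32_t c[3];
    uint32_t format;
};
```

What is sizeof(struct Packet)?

0..4  f  (4B, 4-aligned)
4..8  h  (4B, 4-aligned)
8..12  g  (4B, 4-aligned)
12..48  height  (36B, 4-aligned)
48..52  width  (4B, 4-aligned)
52..56  pitch  (4B, 4-aligned)
56..57  e  (1B, 1-aligned)
57..64  -- padding (7B)
64..72  b  (8B, 8-aligned)
72..84  c  (12B, 4-aligned)
84..88  format  (4B, 4-aligned)
sizeof = 88, alignof = 8

88 bytes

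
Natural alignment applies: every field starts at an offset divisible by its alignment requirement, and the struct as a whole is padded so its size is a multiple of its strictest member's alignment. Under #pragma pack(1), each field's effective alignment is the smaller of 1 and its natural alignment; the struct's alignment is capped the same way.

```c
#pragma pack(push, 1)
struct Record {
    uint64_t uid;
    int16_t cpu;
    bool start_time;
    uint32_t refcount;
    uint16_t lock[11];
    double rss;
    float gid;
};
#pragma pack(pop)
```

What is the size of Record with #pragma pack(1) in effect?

uid at 0 (size 8, align 1) → ends 8
cpu at 8 (size 2, align 1) → ends 10
start_time at 10 (size 1, align 1) → ends 11
refcount at 11 (size 4, align 1) → ends 15
lock at 15 (size 22, align 1) → ends 37
rss at 37 (size 8, align 1) → ends 45
gid at 45 (size 4, align 1) → ends 49
total 49 bytes, alignment 1

49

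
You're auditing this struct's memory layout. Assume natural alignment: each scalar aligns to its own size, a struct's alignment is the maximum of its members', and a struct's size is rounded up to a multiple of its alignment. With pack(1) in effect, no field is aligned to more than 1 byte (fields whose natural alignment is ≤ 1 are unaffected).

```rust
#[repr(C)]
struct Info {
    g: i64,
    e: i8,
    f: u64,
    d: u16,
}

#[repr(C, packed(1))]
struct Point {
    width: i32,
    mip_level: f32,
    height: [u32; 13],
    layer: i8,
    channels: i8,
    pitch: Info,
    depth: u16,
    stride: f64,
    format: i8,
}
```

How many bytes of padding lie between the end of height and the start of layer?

Info: 0..8  g  (8B, 8-aligned); 8..9  e  (1B, 1-aligned); 9..16  -- padding (7B); 16..24  f  (8B, 8-aligned); 24..26  d  (2B, 2-aligned); 26..32  -- tail padding (6B); sizeof = 32, alignof = 8
0..4  width  (4B, 1-aligned)
4..8  mip_level  (4B, 1-aligned)
8..60  height  (52B, 1-aligned)
60..61  layer  (1B, 1-aligned)

0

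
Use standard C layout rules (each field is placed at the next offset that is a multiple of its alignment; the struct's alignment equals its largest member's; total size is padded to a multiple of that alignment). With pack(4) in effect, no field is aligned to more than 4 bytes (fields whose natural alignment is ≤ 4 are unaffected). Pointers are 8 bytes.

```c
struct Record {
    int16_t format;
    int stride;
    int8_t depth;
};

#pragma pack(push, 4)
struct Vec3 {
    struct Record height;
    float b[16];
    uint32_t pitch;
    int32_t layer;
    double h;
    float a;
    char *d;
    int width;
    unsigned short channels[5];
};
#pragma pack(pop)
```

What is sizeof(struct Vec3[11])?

1320

Record: 0..2  format  (2B, 2-aligned); 2..4  -- padding (2B); 4..8  stride  (4B, 4-aligned); 8..9  depth  (1B, 1-aligned); 9..12  -- tail padding (3B); sizeof = 12, alignof = 4
0..12  height  (12B, 4-aligned)
12..76  b  (64B, 4-aligned)
76..80  pitch  (4B, 4-aligned)
80..84  layer  (4B, 4-aligned)
84..92  h  (8B, 4-aligned)
92..96  a  (4B, 4-aligned)
96..104  d  (8B, 4-aligned)
104..108  width  (4B, 4-aligned)
108..118  channels  (10B, 2-aligned)
118..120  -- tail padding (2B)
sizeof = 120, alignof = 4
array of 11: 11 × 120 = 1320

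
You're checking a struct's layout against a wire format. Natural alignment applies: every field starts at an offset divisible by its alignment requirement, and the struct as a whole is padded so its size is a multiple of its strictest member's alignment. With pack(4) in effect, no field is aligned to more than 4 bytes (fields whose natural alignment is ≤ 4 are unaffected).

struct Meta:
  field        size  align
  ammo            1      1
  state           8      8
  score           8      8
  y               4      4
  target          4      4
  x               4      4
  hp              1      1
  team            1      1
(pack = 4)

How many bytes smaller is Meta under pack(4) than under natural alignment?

4

natural layout:
  @0: ammo [1B, align 1] → 1
  +7 pad (align 8)
  @8: state [8B, align 8] → 16
  @16: score [8B, align 8] → 24
  @24: y [4B, align 4] → 28
  @28: target [4B, align 4] → 32
  @32: x [4B, align 4] → 36
  @36: hp [1B, align 1] → 37
  @37: team [1B, align 1] → 38
  +2 tail pad (align 8)
  size 40, align 8
packed(4) layout:
  @0: ammo [1B, align 1] → 1
  +3 pad (align 4)
  @4: state [8B, align 4] → 12
  @12: score [8B, align 4] → 20
  @20: y [4B, align 4] → 24
  @24: target [4B, align 4] → 28
  @28: x [4B, align 4] → 32
  @32: hp [1B, align 1] → 33
  @33: team [1B, align 1] → 34
  +2 tail pad (align 4)
  size 36, align 4
40 − 36 = 4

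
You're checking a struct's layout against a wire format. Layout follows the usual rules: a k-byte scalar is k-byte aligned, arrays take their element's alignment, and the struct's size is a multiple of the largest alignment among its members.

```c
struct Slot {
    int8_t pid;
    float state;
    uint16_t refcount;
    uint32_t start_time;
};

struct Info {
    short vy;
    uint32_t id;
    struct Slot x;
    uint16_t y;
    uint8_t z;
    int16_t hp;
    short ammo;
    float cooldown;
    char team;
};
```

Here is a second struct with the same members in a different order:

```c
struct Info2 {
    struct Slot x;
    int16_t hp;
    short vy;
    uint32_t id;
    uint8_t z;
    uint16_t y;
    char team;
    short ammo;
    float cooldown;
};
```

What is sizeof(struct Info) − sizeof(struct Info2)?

Slot: 0..1  pid  (1B, 1-aligned); 1..4  -- padding (3B); 4..8  state  (4B, 4-aligned); 8..10  refcount  (2B, 2-aligned); 10..12  -- padding (2B); 12..16  start_time  (4B, 4-aligned); sizeof = 16, alignof = 4
0..2  vy  (2B, 2-aligned)
2..4  -- padding (2B)
4..8  id  (4B, 4-aligned)
8..24  x  (16B, 4-aligned)
24..26  y  (2B, 2-aligned)
26..27  z  (1B, 1-aligned)
27..28  -- padding (1B)
28..30  hp  (2B, 2-aligned)
30..32  ammo  (2B, 2-aligned)
32..36  cooldown  (4B, 4-aligned)
36..37  team  (1B, 1-aligned)
37..40  -- tail padding (3B)
sizeof = 40, alignof = 4
— Info2 —
0..16  x  (16B, 4-aligned)
16..18  hp  (2B, 2-aligned)
18..20  vy  (2B, 2-aligned)
20..24  id  (4B, 4-aligned)
24..25  z  (1B, 1-aligned)
25..26  -- padding (1B)
26..28  y  (2B, 2-aligned)
28..29  team  (1B, 1-aligned)
29..30  -- padding (1B)
30..32  ammo  (2B, 2-aligned)
32..36  cooldown  (4B, 4-aligned)
sizeof = 36, alignof = 4
40 − 36 = 4

4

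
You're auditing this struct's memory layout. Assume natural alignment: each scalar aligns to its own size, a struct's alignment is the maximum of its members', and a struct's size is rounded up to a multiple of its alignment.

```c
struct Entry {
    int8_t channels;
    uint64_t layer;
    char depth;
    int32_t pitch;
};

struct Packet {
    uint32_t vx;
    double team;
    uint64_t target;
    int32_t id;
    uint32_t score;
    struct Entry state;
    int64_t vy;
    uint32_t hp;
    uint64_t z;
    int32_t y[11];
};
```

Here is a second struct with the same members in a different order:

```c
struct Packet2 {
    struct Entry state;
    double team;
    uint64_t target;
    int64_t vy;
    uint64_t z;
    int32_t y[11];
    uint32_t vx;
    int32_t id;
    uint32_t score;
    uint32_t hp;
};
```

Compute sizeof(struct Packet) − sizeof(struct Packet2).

8

Entry: @0: channels [1B, align 1] → 1; +7 pad (align 8); @8: layer [8B, align 8] → 16; @16: depth [1B, align 1] → 17; +3 pad (align 4); @20: pitch [4B, align 4] → 24; size 24, align 8
@0: vx [4B, align 4] → 4
+4 pad (align 8)
@8: team [8B, align 8] → 16
@16: target [8B, align 8] → 24
@24: id [4B, align 4] → 28
@28: score [4B, align 4] → 32
@32: state [24B, align 8] → 56
@56: vy [8B, align 8] → 64
@64: hp [4B, align 4] → 68
+4 pad (align 8)
@72: z [8B, align 8] → 80
@80: y [44B, align 4] → 124
+4 tail pad (align 8)
size 128, align 8
— Packet2 —
@0: state [24B, align 8] → 24
@24: team [8B, align 8] → 32
@32: target [8B, align 8] → 40
@40: vy [8B, align 8] → 48
@48: z [8B, align 8] → 56
@56: y [44B, align 4] → 100
@100: vx [4B, align 4] → 104
@104: id [4B, align 4] → 108
@108: score [4B, align 4] → 112
@112: hp [4B, align 4] → 116
+4 tail pad (align 8)
size 120, align 8
128 − 120 = 8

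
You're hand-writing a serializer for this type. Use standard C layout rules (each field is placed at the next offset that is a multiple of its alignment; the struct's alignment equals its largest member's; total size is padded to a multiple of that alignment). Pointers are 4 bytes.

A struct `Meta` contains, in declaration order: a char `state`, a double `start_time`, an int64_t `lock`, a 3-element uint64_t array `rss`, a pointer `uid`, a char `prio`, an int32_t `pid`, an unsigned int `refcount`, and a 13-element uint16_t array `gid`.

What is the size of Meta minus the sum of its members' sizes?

@0: state [1B, align 1] → 1
+7 pad (align 8)
@8: start_time [8B, align 8] → 16
@16: lock [8B, align 8] → 24
@24: rss [24B, align 8] → 48
@48: uid [4B, align 4] → 52
@52: prio [1B, align 1] → 53
+3 pad (align 4)
@56: pid [4B, align 4] → 60
@60: refcount [4B, align 4] → 64
@64: gid [26B, align 2] → 90
+6 tail pad (align 8)
size 96, align 8
data bytes 80, size 96 → padding 16

16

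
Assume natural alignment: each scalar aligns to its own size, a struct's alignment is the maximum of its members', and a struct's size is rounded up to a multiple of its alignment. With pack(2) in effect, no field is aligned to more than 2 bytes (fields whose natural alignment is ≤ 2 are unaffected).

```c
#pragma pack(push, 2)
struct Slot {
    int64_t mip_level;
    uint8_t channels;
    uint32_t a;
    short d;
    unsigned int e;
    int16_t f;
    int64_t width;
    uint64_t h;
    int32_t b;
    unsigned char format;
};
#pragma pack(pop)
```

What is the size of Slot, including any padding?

44

mip_level at 0 (size 8, align 2) → ends 8
channels at 8 (size 1, align 1) → ends 9
pad 1 to align 2 for a
a at 10 (size 4, align 2) → ends 14
d at 14 (size 2, align 2) → ends 16
e at 16 (size 4, align 2) → ends 20
f at 20 (size 2, align 2) → ends 22
width at 22 (size 8, align 2) → ends 30
h at 30 (size 8, align 2) → ends 38
b at 38 (size 4, align 2) → ends 42
format at 42 (size 1, align 1) → ends 43
tail pad 1 to reach multiple of 2
total 44 bytes, alignment 2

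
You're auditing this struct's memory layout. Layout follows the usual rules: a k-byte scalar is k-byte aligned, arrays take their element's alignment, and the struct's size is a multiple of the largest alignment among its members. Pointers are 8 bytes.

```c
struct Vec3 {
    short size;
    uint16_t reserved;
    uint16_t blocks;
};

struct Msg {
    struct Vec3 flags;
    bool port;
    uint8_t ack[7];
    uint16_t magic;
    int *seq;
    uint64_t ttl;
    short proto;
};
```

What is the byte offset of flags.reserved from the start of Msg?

Vec3: 0..2  size  (2B, 2-aligned); 2..4  reserved  (2B, 2-aligned); 4..6  blocks  (2B, 2-aligned); sizeof = 6, alignof = 2
0..6  flags  (6B, 2-aligned)
within Vec3: reserved at 2
0 + 2 = 2

2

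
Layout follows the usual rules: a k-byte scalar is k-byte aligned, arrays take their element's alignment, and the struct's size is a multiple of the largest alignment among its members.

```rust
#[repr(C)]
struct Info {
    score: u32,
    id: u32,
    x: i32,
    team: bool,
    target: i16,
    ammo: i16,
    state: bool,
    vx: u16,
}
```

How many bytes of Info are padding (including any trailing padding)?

4

@0: score [4B, align 4] → 4
@4: id [4B, align 4] → 8
@8: x [4B, align 4] → 12
@12: team [1B, align 1] → 13
+1 pad (align 2)
@14: target [2B, align 2] → 16
@16: ammo [2B, align 2] → 18
@18: state [1B, align 1] → 19
+1 pad (align 2)
@20: vx [2B, align 2] → 22
+2 tail pad (align 4)
size 24, align 4
data bytes 20, size 24 → padding 4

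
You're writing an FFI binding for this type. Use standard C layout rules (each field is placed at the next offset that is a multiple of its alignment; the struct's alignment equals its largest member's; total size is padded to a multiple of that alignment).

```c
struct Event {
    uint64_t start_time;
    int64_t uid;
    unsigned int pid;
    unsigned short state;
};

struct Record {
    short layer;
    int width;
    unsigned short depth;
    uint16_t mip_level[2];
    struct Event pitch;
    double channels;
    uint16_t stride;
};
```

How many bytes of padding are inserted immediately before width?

Event: 0..8  start_time  (8B, 8-aligned); 8..16  uid  (8B, 8-aligned); 16..20  pid  (4B, 4-aligned); 20..22  state  (2B, 2-aligned); 22..24  -- tail padding (2B); sizeof = 24, alignof = 8
0..2  layer  (2B, 2-aligned)
2..4  -- padding (2B)
4..8  width  (4B, 4-aligned)

2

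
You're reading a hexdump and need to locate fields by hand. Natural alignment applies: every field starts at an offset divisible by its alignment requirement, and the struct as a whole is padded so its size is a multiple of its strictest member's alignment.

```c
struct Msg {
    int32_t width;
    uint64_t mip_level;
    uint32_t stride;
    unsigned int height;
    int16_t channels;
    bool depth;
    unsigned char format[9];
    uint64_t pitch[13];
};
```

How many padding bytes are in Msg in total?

8

@0: width [4B, align 4] → 4
+4 pad (align 8)
@8: mip_level [8B, align 8] → 16
@16: stride [4B, align 4] → 20
@20: height [4B, align 4] → 24
@24: channels [2B, align 2] → 26
@26: depth [1B, align 1] → 27
@27: format [9B, align 1] → 36
+4 pad (align 8)
@40: pitch [104B, align 8] → 144
size 144, align 8
data bytes 136, size 144 → padding 8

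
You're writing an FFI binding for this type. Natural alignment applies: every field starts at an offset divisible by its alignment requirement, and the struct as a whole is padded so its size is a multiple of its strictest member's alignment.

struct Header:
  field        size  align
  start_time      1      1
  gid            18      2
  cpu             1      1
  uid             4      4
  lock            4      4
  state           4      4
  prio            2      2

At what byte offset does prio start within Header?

start_time at 0 (size 1, align 1) → ends 1
pad 1 to align 2 for gid
gid at 2 (size 18, align 2) → ends 20
cpu at 20 (size 1, align 1) → ends 21
pad 3 to align 4 for uid
uid at 24 (size 4, align 4) → ends 28
lock at 28 (size 4, align 4) → ends 32
state at 32 (size 4, align 4) → ends 36
prio at 36 (size 2, align 2) → ends 38

36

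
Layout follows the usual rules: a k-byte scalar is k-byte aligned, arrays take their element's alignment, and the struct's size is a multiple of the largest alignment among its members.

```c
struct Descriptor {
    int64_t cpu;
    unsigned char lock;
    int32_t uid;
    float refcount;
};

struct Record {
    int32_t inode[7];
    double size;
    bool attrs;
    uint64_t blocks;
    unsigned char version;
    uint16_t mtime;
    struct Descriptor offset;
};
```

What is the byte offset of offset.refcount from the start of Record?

Descriptor: cpu at 0 (size 8, align 8) → ends 8; lock at 8 (size 1, align 1) → ends 9; pad 3 to align 4 for uid; uid at 12 (size 4, align 4) → ends 16; refcount at 16 (size 4, align 4) → ends 20; tail pad 4 to reach multiple of 8; total 24 bytes, alignment 8
inode at 0 (size 28, align 4) → ends 28
pad 4 to align 8 for size
size at 32 (size 8, align 8) → ends 40
attrs at 40 (size 1, align 1) → ends 41
pad 7 to align 8 for blocks
blocks at 48 (size 8, align 8) → ends 56
version at 56 (size 1, align 1) → ends 57
pad 1 to align 2 for mtime
mtime at 58 (size 2, align 2) → ends 60
pad 4 to align 8 for offset
offset at 64 (size 24, align 8) → ends 88
within Descriptor: refcount at 16
64 + 16 = 80

80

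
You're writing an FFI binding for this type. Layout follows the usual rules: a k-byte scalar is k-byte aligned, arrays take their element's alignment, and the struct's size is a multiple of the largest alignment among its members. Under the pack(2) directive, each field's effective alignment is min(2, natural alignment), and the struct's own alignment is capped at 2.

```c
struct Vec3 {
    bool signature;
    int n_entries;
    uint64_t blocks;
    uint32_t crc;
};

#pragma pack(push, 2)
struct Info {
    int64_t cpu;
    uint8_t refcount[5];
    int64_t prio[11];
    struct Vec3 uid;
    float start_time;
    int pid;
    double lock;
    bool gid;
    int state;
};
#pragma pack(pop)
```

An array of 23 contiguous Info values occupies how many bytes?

3404

Vec3: signature at 0 (size 1, align 1) → ends 1; pad 3 to align 4 for n_entries; n_entries at 4 (size 4, align 4) → ends 8; blocks at 8 (size 8, align 8) → ends 16; crc at 16 (size 4, align 4) → ends 20; tail pad 4 to reach multiple of 8; total 24 bytes, alignment 8
cpu at 0 (size 8, align 2) → ends 8
refcount at 8 (size 5, align 1) → ends 13
pad 1 to align 2 for prio
prio at 14 (size 88, align 2) → ends 102
uid at 102 (size 24, align 2) → ends 126
start_time at 126 (size 4, align 2) → ends 130
pid at 130 (size 4, align 2) → ends 134
lock at 134 (size 8, align 2) → ends 142
gid at 142 (size 1, align 1) → ends 143
pad 1 to align 2 for state
state at 144 (size 4, align 2) → ends 148
total 148 bytes, alignment 2
array of 23: 23 × 148 = 3404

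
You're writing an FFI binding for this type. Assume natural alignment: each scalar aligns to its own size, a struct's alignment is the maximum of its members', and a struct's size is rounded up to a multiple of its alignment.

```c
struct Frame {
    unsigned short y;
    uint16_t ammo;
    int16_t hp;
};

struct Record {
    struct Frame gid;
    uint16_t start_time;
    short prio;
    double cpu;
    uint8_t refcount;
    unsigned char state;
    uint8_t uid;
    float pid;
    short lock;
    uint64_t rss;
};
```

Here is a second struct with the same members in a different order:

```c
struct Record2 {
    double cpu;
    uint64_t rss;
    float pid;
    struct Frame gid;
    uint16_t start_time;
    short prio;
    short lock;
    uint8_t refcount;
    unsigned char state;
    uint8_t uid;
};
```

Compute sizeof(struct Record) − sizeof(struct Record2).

8

Frame: 0..2  y  (2B, 2-aligned); 2..4  ammo  (2B, 2-aligned); 4..6  hp  (2B, 2-aligned); sizeof = 6, alignof = 2
0..6  gid  (6B, 2-aligned)
6..8  start_time  (2B, 2-aligned)
8..10  prio  (2B, 2-aligned)
10..16  -- padding (6B)
16..24  cpu  (8B, 8-aligned)
24..25  refcount  (1B, 1-aligned)
25..26  state  (1B, 1-aligned)
26..27  uid  (1B, 1-aligned)
27..28  -- padding (1B)
28..32  pid  (4B, 4-aligned)
32..34  lock  (2B, 2-aligned)
34..40  -- padding (6B)
40..48  rss  (8B, 8-aligned)
sizeof = 48, alignof = 8
— Record2 —
0..8  cpu  (8B, 8-aligned)
8..16  rss  (8B, 8-aligned)
16..20  pid  (4B, 4-aligned)
20..26  gid  (6B, 2-aligned)
26..28  start_time  (2B, 2-aligned)
28..30  prio  (2B, 2-aligned)
30..32  lock  (2B, 2-aligned)
32..33  refcount  (1B, 1-aligned)
33..34  state  (1B, 1-aligned)
34..35  uid  (1B, 1-aligned)
35..40  -- tail padding (5B)
sizeof = 40, alignof = 8
48 − 40 = 8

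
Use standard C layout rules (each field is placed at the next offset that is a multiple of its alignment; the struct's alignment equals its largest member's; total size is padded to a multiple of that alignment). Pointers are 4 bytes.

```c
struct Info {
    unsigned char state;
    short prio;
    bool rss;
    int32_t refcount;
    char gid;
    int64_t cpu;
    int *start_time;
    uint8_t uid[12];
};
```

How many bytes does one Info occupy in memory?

40 bytes

state at 0 (size 1, align 1) → ends 1
pad 1 to align 2 for prio
prio at 2 (size 2, align 2) → ends 4
rss at 4 (size 1, align 1) → ends 5
pad 3 to align 4 for refcount
refcount at 8 (size 4, align 4) → ends 12
gid at 12 (size 1, align 1) → ends 13
pad 3 to align 8 for cpu
cpu at 16 (size 8, align 8) → ends 24
start_time at 24 (size 4, align 4) → ends 28
uid at 28 (size 12, align 1) → ends 40
total 40 bytes, alignment 8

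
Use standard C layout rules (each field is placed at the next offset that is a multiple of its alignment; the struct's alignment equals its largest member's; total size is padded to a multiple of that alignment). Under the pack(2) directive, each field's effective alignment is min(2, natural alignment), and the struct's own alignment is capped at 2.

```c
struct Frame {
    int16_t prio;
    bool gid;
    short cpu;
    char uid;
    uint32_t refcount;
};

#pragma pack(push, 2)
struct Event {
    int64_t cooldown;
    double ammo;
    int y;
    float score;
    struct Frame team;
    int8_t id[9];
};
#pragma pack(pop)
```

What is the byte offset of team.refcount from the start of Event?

32

Frame: prio at 0 (size 2, align 2) → ends 2; gid at 2 (size 1, align 1) → ends 3; pad 1 to align 2 for cpu; cpu at 4 (size 2, align 2) → ends 6; uid at 6 (size 1, align 1) → ends 7; pad 1 to align 4 for refcount; refcount at 8 (size 4, align 4) → ends 12; total 12 bytes, alignment 4
cooldown at 0 (size 8, align 2) → ends 8
ammo at 8 (size 8, align 2) → ends 16
y at 16 (size 4, align 2) → ends 20
score at 20 (size 4, align 2) → ends 24
team at 24 (size 12, align 2) → ends 36
within Frame: refcount at 8
24 + 8 = 32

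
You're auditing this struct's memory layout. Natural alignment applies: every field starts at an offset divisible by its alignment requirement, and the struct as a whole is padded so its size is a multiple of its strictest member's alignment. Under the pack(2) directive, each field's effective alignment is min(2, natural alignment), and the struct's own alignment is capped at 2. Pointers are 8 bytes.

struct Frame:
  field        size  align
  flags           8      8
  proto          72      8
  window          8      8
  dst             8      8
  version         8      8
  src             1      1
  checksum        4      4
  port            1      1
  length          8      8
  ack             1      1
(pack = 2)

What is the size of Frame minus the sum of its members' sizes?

0..8  flags  (8B, 2-aligned)
8..80  proto  (72B, 2-aligned)
80..88  window  (8B, 2-aligned)
88..96  dst  (8B, 2-aligned)
96..104  version  (8B, 2-aligned)
104..105  src  (1B, 1-aligned)
105..106  -- padding (1B)
106..110  checksum  (4B, 2-aligned)
110..111  port  (1B, 1-aligned)
111..112  -- padding (1B)
112..120  length  (8B, 2-aligned)
120..121  ack  (1B, 1-aligned)
121..122  -- tail padding (1B)
sizeof = 122, alignof = 2
data bytes 119, size 122 → padding 3

3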